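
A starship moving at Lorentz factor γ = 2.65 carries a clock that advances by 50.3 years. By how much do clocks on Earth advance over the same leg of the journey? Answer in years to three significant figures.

Δt = 133 years

γ = 2.65
The interval measured on the ship is the proper time (both events occur at the same place in that frame); the lab-frame interval is Δt = γτ = 2.650 × 50.3 years.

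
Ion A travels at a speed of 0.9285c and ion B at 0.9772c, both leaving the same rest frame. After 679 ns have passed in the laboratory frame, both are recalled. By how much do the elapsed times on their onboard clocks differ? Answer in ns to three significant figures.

|τ_A − τ_B| = 108 ns

A: γ = 1/√(1 − 0.9285²) = 1/√0.1379 = 2.693; τ_A = 679/2.693 = 252.1 ns.
B: γ = 1/√(1 − 0.9772²) = 1/√0.04508 = 4.710; τ_B = 679/4.710 = 144.2 ns.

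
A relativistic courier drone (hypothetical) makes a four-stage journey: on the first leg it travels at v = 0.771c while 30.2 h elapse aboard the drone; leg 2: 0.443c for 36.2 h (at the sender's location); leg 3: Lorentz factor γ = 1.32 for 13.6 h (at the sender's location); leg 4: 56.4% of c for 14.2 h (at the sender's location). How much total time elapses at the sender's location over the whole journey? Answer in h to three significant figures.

Δt = 111 h

Leg 1: γ = 1/√(1 − 0.771²) = 1/√0.4056 = 1.570; Δt_1 = 1.570 × 30.2 = 47.42 h.
Leg 2: 36.2 h is already measured at the sender's location.
Leg 3: 13.6 h is already measured at the sender's location.
Leg 4: 14.2 h is already measured at the sender's location.
Total: 47.42 + 36.20 + 13.60 + 14.20 h.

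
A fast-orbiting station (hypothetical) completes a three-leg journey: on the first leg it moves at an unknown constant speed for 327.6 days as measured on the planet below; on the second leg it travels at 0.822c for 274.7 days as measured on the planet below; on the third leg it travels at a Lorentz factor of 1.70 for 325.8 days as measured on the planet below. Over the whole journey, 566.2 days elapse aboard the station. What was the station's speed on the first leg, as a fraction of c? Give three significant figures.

Leg 1: speed unknown; τ_1 = 327.6/γ_1.
Leg 2: γ = 1/√(1 − 0.822²) = 1/√0.3243 = 1.756; τ_2 = 274.7/1.756 = 156.4 days.
Leg 3: γ = 1.70; τ_3 = 325.8/1.700 = 191.6 days.
Total proper time: τ_1 + 156.4 + 191.6 = 566.2, so τ_1 = 566.2 − 348.1 = 218.1 days.
γ_1 = 327.6/218.1 = 1.502; β = √(1 − 1/γ²) = √0.5567.

β = 0.746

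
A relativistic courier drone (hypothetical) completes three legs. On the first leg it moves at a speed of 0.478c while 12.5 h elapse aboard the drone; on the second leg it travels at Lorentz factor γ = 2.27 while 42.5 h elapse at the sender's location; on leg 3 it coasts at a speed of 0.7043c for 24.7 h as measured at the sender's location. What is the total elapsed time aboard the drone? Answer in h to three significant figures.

τ = 48.8 h

Leg 1: 12.5 h is already measured aboard the drone.
Leg 2: γ = 2.27; τ_2 = 42.5/2.270 = 18.72 h.
Leg 3: γ = 1/√(1 − 0.7043²) = 1/√0.5040 = 1.409; τ_3 = 24.7/1.409 = 17.53 h.
Total: 12.50 + 18.72 + 17.53 h.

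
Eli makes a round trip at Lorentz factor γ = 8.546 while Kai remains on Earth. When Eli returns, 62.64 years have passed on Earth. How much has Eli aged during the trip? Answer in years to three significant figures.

τ = 7.33 years

γ = 8.546
Eli's clock measures proper time along the trip: τ = Δt/γ = 62.64/8.546 years.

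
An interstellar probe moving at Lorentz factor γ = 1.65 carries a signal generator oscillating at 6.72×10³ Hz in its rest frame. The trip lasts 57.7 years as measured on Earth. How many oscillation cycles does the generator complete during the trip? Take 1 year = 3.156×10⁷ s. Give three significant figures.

γ = 1.65
The oscillator's own cycle count is N = f × τ where τ is the proper time aboard the probe. τ = Δt/γ = 57.7/1.650 = 34.97 years = 1.104×10⁹ s.
N = 6.72×10³ × 1.104×10⁹ = 7.416×10¹².

N = 7.42×10¹²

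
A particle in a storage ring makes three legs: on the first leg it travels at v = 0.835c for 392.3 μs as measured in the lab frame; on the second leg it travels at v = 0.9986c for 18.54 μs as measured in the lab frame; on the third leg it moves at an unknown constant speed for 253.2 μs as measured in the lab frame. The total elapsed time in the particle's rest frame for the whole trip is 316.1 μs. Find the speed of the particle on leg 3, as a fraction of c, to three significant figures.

β = 0.920

Leg 1: γ = 1/√(1 − 0.835²) = 1/√0.3028 = 1.817; τ_1 = 392.3/1.817 = 215.9 μs.
Leg 2: γ = 1/√(1 − 0.9986²) = 1/√0.002798 = 18.90; τ_2 = 18.54/18.90 = 0.9807 μs.
Leg 3: speed unknown; τ_3 = 253.2/γ_3.
Total proper time: 215.9 + 0.9807 + τ_3 = 316.1, so τ_3 = 316.1 − 216.8 = 99.26 μs.
γ_3 = 253.2/99.26 = 2.551; β = √(1 − 1/γ²) = √0.8463.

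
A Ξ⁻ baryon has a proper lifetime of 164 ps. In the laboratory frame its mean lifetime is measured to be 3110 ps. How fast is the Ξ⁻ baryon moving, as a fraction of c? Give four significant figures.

γ = Δt/τ₀ = 3110/164 = 18.96
β = √(1 − 1/γ²) = √(1 − 0.002781) = √0.9972

v = 0.9986c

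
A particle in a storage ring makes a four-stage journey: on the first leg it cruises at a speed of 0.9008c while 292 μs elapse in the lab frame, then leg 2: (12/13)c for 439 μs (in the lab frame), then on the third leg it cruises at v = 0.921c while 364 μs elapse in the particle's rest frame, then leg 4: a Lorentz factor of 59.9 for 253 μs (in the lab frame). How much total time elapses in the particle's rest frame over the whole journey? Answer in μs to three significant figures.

τ = 664 μs

Leg 1: γ = 1/√(1 − 0.9008²) = 1/√0.1886 = 2.303; τ_1 = 292/2.303 = 126.8 μs.
Leg 2: γ = 1/√(1 − (12/13)²) = 13/5 = 2.600; τ_2 = 439/2.600 = 168.8 μs.
Leg 3: 364 μs is already measured in the particle's rest frame.
Leg 4: γ = 59.9; τ_4 = 253/59.90 = 4.224 μs.
Total: 126.8 + 168.8 + 364.0 + 4.224 μs.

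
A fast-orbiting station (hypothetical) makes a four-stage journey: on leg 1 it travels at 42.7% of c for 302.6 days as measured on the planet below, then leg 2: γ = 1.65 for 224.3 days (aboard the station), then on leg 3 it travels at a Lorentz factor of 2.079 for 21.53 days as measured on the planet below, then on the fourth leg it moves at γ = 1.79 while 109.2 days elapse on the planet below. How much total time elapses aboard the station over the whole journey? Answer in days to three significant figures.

Leg 1: β = 0.427; γ = 1/√(1 − 0.427²) = 1/√0.8177 = 1.106; τ_1 = 302.6/1.106 = 273.6 days.
Leg 2: 224.3 days is already measured aboard the station.
Leg 3: γ = 2.079; τ_3 = 21.53/2.079 = 10.36 days.
Leg 4: γ = 1.79; τ_4 = 109.2/1.790 = 61.01 days.
Total: 273.6 + 224.3 + 10.36 + 61.01 days.

τ = 569 days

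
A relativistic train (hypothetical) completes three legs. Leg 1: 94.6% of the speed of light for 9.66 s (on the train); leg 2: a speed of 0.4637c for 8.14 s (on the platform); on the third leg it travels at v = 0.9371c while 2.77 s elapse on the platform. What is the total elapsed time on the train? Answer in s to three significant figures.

Leg 1: 9.66 s is already measured on the train.
Leg 2: γ = 1/√(1 − 0.4637²) = 1/√0.7850 = 1.129; τ_2 = 8.14/1.129 = 7.212 s.
Leg 3: γ = 1/√(1 − 0.9371²) = 1/√0.1218 = 2.865; τ_3 = 2.77/2.865 = 0.9669 s.
Total: 9.660 + 7.212 + 0.9669 s.

τ = 17.8 s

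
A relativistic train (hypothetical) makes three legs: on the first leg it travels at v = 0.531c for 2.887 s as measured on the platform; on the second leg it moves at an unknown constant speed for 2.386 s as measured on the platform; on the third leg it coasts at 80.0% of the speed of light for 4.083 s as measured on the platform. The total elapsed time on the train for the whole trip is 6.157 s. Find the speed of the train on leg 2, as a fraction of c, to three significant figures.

β = 0.849

Leg 1: γ = 1/√(1 − 0.531²) = 1/√0.7180 = 1.180; τ_1 = 2.887/1.180 = 2.446 s.
Leg 2: speed unknown; τ_2 = 2.386/γ_2.
Leg 3: β = 0.800; γ = 1/√(1 − 0.800²) = 1/√0.3600 = 1.667; τ_3 = 4.083/1.667 = 2.450 s.
Total proper time: 2.446 + τ_2 + 2.450 = 6.157, so τ_2 = 6.157 − 4.896 = 1.261 s.
γ_2 = 2.386/1.261 = 1.892; β = √(1 − 1/γ²) = √0.7208.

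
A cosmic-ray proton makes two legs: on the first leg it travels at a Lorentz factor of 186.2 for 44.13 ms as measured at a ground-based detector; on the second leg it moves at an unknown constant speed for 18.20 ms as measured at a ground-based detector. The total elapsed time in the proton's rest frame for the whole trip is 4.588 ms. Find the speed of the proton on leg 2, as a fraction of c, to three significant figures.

Leg 1: γ = 186.2; τ_1 = 44.13/186.2 = 0.2370 ms.
Leg 2: speed unknown; τ_2 = 18.20/γ_2.
Total proper time: 0.2370 + τ_2 = 4.588, so τ_2 = 4.588 − 0.2370 = 4.351 ms.
γ_2 = 18.20/4.351 = 4.183; β = √(1 − 1/γ²) = √0.9428.

β = 0.971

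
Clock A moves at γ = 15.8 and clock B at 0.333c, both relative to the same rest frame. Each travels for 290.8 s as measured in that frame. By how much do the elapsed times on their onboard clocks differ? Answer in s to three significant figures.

A: γ = 15.8; τ_A = 290.8/15.80 = 18.41 s.
B: γ = 1/√(1 − 0.333²) = 1/√0.8891 = 1.061; τ_B = 290.8/1.061 = 274.2 s.

|τ_A − τ_B| = 256 s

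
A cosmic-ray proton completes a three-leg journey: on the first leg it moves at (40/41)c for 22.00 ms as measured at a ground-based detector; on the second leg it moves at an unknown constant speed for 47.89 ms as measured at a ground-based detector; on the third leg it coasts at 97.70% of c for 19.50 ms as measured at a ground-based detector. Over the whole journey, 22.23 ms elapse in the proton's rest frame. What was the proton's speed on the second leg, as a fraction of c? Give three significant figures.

β = 0.961

Leg 1: γ = 1/√(1 − (40/41)²) = 41/9 ≈ 4.556; τ_1 = 22.00/4.556 = 4.829 ms.
Leg 2: speed unknown; τ_2 = 47.89/γ_2.
Leg 3: β = 0.9770; γ = 1/√(1 − 0.9770²) = 1/√0.04547 = 4.690; τ_3 = 19.50/4.690 = 4.158 ms.
Total proper time: 4.829 + τ_2 + 4.158 = 22.23, so τ_2 = 22.23 − 8.987 = 13.24 ms.
γ_2 = 47.89/13.24 = 3.616; β = √(1 − 1/γ²) = √0.9235.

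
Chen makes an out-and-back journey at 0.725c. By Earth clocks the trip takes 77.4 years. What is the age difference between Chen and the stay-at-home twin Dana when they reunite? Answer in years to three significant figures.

γ = 1/√(1 − 0.725²) = 1/√0.4744 = 1.452
Chen's elapsed proper time: τ = 77.4/1.452 = 53.31 years.
Age gap = Δt − τ = 77.4 − 53.31 years.

Δt − τ = 24.1 years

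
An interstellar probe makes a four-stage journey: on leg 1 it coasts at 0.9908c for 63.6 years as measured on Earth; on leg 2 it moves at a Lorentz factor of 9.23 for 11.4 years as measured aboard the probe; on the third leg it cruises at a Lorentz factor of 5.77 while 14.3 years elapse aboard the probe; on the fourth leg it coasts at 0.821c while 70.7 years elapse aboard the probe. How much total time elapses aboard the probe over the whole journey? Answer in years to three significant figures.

Leg 1: γ = 1/√(1 − 0.9908²) = 1/√0.01832 = 7.389; τ_1 = 63.6/7.389 = 8.607 years.
Leg 2: 11.4 years is already measured aboard the probe.
Leg 3: 14.3 years is already measured aboard the probe.
Leg 4: 70.7 years is already measured aboard the probe.
Total: 8.607 + 11.40 + 14.30 + 70.70 years.

τ = 105 years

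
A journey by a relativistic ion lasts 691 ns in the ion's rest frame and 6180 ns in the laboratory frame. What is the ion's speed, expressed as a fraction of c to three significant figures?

The proper time is measured in the ion's rest frame (both events occur at the ion's location); Δt is measured in the laboratory frame. γ = Δt/τ = 6180/691 = 8.944.
β = √(1 − 1/γ²) = √(1 − 0.01250) = √0.9875

β = 0.994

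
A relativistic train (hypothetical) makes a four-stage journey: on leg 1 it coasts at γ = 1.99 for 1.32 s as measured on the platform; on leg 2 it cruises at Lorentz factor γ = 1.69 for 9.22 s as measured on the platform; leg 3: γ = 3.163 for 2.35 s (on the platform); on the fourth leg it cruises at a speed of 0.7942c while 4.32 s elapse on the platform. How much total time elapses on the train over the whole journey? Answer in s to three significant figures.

Leg 1: γ = 1.99; τ_1 = 1.32/1.990 = 0.6633 s.
Leg 2: γ = 1.69; τ_2 = 9.22/1.690 = 5.456 s.
Leg 3: γ = 3.163; τ_3 = 2.35/3.163 = 0.7430 s.
Leg 4: γ = 1/√(1 − 0.7942²) = 1/√0.3692 = 1.646; τ_4 = 4.32/1.646 = 2.625 s.
Total: 0.6633 + 5.456 + 0.7430 + 2.625 s.

τ = 9.49 s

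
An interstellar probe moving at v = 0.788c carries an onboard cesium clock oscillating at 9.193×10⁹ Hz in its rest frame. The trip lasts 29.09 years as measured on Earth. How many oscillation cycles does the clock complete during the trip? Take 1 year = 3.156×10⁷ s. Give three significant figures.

γ = 1/√(1 − 0.788²) = 1/√0.3791 = 1.624
The oscillator's own cycle count is N = f × τ where τ is the proper time aboard the probe. τ = Δt/γ = 29.09/1.624 = 17.91 years = 5.652×10⁸ s.
N = 9.193×10⁹ × 5.652×10⁸ = 5.196×10¹⁸.

N = 5.20×10¹⁸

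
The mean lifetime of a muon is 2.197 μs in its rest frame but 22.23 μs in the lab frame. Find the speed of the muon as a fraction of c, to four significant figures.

γ = Δt/τ₀ = 22.23/2.197 = 10.12
β = √(1 − 1/γ²) = √(1 − 0.009767) = √0.9902

v = 0.9951c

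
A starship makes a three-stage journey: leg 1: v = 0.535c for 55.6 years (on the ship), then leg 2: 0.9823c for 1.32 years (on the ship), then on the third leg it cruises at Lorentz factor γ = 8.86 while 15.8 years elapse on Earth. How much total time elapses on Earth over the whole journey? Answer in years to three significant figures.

Leg 1: γ = 1/√(1 − 0.535²) = 1/√0.7138 = 1.184; Δt_1 = 1.184 × 55.6 = 65.81 years.
Leg 2: γ = 1/√(1 − 0.9823²) = 1/√0.03509 = 5.339; Δt_2 = 5.339 × 1.32 = 7.047 years.
Leg 3: 15.8 years is already measured on Earth.
Total: 65.81 + 7.047 + 15.80 years.

Δt = 88.7 years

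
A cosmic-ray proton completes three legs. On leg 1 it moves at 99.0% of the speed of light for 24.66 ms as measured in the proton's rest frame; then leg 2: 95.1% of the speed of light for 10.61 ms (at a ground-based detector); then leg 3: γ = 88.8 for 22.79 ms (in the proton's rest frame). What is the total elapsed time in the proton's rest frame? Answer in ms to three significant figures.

Leg 1: 24.66 ms is already measured in the proton's rest frame.
Leg 2: β = 0.951; γ = 1/√(1 − 0.951²) = 1/√0.09560 = 3.234; τ_2 = 10.61/3.234 = 3.281 ms.
Leg 3: 22.79 ms is already measured in the proton's rest frame.
Total: 24.66 + 3.281 + 22.79 ms.

τ = 50.7 ms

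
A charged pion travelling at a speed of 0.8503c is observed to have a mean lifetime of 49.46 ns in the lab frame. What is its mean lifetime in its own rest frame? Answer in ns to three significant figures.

γ = 1/√(1 − 0.8503²) = 1/√0.2770 = 1.900
The lab-frame lifetime is the dilated interval; the proper lifetime is τ₀ = Δt/γ = 49.46/1.900 ns.

τ₀ = 26.0 ns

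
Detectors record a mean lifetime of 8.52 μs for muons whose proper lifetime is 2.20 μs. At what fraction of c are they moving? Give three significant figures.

v = 0.966c

γ = Δt/τ₀ = 8.52/2.20 = 3.873
β = √(1 − 1/γ²) = √(1 − 0.06668) = √0.9333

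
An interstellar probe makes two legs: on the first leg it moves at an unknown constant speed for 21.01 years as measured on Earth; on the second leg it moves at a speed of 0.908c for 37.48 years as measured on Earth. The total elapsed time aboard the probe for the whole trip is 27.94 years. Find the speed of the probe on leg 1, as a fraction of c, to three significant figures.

Leg 1: speed unknown; τ_1 = 21.01/γ_1.
Leg 2: γ = 1/√(1 − 0.908²) = 1/√0.1755 = 2.387; τ_2 = 37.48/2.387 = 15.70 years.
Total proper time: τ_1 + 15.70 = 27.94, so τ_1 = 27.94 − 15.70 = 12.24 years.
γ_1 = 21.01/12.24 = 1.717; β = √(1 − 1/γ²) = √0.6608.

β = 0.813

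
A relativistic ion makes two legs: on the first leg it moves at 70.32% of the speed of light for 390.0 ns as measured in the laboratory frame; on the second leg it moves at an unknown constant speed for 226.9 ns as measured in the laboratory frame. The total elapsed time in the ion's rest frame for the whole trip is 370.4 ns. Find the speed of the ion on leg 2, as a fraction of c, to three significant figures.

β = 0.912

Leg 1: β = 0.7032; γ = 1/√(1 − 0.7032²) = 1/√0.5055 = 1.406; τ_1 = 390.0/1.406 = 277.3 ns.
Leg 2: speed unknown; τ_2 = 226.9/γ_2.
Total proper time: 277.3 + τ_2 = 370.4, so τ_2 = 370.4 − 277.3 = 93.11 ns.
γ_2 = 226.9/93.11 = 2.437; β = √(1 − 1/γ²) = √0.8316.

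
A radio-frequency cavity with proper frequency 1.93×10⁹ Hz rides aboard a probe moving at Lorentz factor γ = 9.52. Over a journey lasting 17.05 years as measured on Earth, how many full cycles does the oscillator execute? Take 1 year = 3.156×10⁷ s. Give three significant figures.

γ = 9.52
The oscillator's own cycle count is N = f × τ where τ is the proper time aboard the probe. τ = Δt/γ = 17.05/9.520 = 1.791 years = 5.652×10⁷ s.
N = 1.93×10⁹ × 5.652×10⁷ = 1.091×10¹⁷.

N = 1.09×10¹⁷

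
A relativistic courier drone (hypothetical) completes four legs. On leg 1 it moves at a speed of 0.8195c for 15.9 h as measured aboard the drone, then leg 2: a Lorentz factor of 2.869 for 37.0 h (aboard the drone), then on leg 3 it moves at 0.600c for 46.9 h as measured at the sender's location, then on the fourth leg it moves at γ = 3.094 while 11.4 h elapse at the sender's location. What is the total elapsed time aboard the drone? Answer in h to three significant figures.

Leg 1: 15.9 h is already measured aboard the drone.
Leg 2: 37.0 h is already measured aboard the drone.
Leg 3: γ = 1/√(1 − 0.600²) = 5/4 = 1.250; τ_3 = 46.9/1.250 = 37.52 h.
Leg 4: γ = 3.094; τ_4 = 11.4/3.094 = 3.685 h.
Total: 15.90 + 37.00 + 37.52 + 3.685 h.

τ = 94.1 h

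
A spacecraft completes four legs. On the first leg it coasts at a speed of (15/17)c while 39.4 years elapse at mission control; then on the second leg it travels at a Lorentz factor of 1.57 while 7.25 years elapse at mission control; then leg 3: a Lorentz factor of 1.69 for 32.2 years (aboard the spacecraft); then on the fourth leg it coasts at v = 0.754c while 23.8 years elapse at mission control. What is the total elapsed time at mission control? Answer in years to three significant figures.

Leg 1: 39.4 years is already measured at mission control.
Leg 2: 7.25 years is already measured at mission control.
Leg 3: γ = 1.69; Δt_3 = 1.690 × 32.2 = 54.42 years.
Leg 4: 23.8 years is already measured at mission control.
Total: 39.40 + 7.250 + 54.42 + 23.80 years.

Δt = 125 years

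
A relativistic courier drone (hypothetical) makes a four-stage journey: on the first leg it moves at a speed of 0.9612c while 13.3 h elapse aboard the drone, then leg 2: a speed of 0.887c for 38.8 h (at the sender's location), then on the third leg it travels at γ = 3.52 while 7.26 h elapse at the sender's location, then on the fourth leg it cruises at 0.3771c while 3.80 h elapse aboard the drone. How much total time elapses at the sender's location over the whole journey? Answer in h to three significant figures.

Δt = 98.4 h

Leg 1: γ = 1/√(1 − 0.9612²) = 1/√0.07609 = 3.625; Δt_1 = 3.625 × 13.3 = 48.21 h.
Leg 2: 38.8 h is already measured at the sender's location.
Leg 3: 7.26 h is already measured at the sender's location.
Leg 4: γ = 1/√(1 − 0.3771²) = 1/√0.8578 = 1.080; Δt_4 = 1.080 × 3.80 = 4.103 h.
Total: 48.21 + 38.80 + 7.260 + 4.103 h.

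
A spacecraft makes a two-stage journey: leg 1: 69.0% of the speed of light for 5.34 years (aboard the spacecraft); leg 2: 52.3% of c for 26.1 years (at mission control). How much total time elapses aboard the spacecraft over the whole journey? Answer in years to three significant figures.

Leg 1: 5.34 years is already measured aboard the spacecraft.
Leg 2: β = 0.523; γ = 1/√(1 − 0.523²) = 1/√0.7265 = 1.173; τ_2 = 26.1/1.173 = 22.25 years.
Total: 5.340 + 22.25 years.

τ = 27.6 years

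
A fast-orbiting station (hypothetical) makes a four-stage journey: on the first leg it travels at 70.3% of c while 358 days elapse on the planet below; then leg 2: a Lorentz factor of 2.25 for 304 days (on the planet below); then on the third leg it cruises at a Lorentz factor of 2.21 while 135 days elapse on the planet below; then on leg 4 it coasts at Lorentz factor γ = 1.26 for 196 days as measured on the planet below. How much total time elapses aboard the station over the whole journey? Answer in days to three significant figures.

τ = 606 days

Leg 1: β = 0.703; γ = 1/√(1 − 0.703²) = 1/√0.5058 = 1.406; τ_1 = 358/1.406 = 254.6 days.
Leg 2: γ = 2.25; τ_2 = 304/2.250 = 135.1 days.
Leg 3: γ = 2.21; τ_3 = 135/2.210 = 61.09 days.
Leg 4: γ = 1.26; τ_4 = 196/1.260 = 155.6 days.
Total: 254.6 + 135.1 + 61.09 + 155.6 days.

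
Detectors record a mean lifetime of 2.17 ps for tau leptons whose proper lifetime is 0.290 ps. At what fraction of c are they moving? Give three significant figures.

γ = Δt/τ₀ = 2.17/0.290 = 7.483
β = √(1 − 1/γ²) = √(1 − 0.01786) = √0.9821

β = 0.991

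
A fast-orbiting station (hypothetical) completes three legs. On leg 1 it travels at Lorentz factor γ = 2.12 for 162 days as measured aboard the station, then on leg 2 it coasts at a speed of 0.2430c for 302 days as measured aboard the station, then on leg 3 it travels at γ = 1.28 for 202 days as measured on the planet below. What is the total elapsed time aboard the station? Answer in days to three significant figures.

Leg 1: 162 days is already measured aboard the station.
Leg 2: 302 days is already measured aboard the station.
Leg 3: γ = 1.28; τ_3 = 202/1.280 = 157.8 days.
Total: 162.0 + 302.0 + 157.8 days.

τ = 622 days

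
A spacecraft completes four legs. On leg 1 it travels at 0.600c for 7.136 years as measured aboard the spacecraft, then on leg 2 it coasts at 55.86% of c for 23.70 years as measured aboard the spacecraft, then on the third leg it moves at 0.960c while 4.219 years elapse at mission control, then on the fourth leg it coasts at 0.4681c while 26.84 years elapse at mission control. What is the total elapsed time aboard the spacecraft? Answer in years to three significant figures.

τ = 55.7 years

Leg 1: 7.136 years is already measured aboard the spacecraft.
Leg 2: 23.70 years is already measured aboard the spacecraft.
Leg 3: γ = 1/√(1 − 0.960²) = 25/7 ≈ 3.571; τ_3 = 4.219/3.571 = 1.181 years.
Leg 4: γ = 1/√(1 − 0.4681²) = 1/√0.7809 = 1.132; τ_4 = 26.84/1.132 = 23.72 years.
Total: 7.136 + 23.70 + 1.181 + 23.72 years.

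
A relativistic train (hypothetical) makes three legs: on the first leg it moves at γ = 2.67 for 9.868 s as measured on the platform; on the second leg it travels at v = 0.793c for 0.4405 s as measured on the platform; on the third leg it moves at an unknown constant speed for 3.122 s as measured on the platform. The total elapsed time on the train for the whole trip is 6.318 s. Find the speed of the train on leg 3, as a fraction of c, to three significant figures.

Leg 1: γ = 2.67; τ_1 = 9.868/2.670 = 3.696 s.
Leg 2: γ = 1/√(1 − 0.793²) = 1/√0.3712 = 1.641; τ_2 = 0.4405/1.641 = 0.2684 s.
Leg 3: speed unknown; τ_3 = 3.122/γ_3.
Total proper time: 3.696 + 0.2684 + τ_3 = 6.318, so τ_3 = 6.318 − 3.964 = 2.354 s.
γ_3 = 3.122/2.354 = 1.326; β = √(1 − 1/γ²) = √0.4316.

β = 0.657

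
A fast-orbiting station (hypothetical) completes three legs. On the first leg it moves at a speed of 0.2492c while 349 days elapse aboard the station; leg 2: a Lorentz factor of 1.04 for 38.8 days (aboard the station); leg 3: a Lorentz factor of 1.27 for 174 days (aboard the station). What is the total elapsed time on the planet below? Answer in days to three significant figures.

Δt = 622 days

Leg 1: γ = 1/√(1 − 0.2492²) = 1/√0.9379 = 1.033; Δt_1 = 1.033 × 349 = 360.4 days.
Leg 2: γ = 1.04; Δt_2 = 1.040 × 38.8 = 40.35 days.
Leg 3: γ = 1.27; Δt_3 = 1.270 × 174 = 221.0 days.
Total: 360.4 + 40.35 + 221.0 days.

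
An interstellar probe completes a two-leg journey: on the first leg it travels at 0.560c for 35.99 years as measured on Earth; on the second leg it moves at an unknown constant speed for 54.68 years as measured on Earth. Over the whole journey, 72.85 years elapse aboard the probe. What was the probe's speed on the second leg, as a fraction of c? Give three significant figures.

Leg 1: γ = 1/√(1 − 0.560²) = 1/√0.6864 = 1.207; τ_1 = 35.99/1.207 = 29.82 years.
Leg 2: speed unknown; τ_2 = 54.68/γ_2.
Total proper time: 29.82 + τ_2 = 72.85, so τ_2 = 72.85 − 29.82 = 43.03 years.
γ_2 = 54.68/43.03 = 1.271; β = √(1 − 1/γ²) = √0.3806.

β = 0.617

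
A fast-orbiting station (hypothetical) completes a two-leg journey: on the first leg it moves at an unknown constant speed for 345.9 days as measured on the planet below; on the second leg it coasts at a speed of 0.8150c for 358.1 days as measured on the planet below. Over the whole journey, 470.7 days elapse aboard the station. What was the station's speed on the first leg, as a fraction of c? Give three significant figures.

β = 0.649

Leg 1: speed unknown; τ_1 = 345.9/γ_1.
Leg 2: γ = 1/√(1 − 0.8150²) = 1/√0.3358 = 1.726; τ_2 = 358.1/1.726 = 207.5 days.
Total proper time: τ_1 + 207.5 = 470.7, so τ_1 = 470.7 − 207.5 = 263.2 days.
γ_1 = 345.9/263.2 = 1.314; β = √(1 − 1/γ²) = √0.4210.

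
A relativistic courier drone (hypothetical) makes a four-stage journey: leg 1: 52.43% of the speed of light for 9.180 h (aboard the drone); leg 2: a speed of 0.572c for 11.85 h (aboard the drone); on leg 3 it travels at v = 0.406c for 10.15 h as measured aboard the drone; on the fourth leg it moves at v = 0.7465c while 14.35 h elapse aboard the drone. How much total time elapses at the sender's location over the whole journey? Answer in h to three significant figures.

Leg 1: β = 0.5243; γ = 1/√(1 − 0.5243²) = 1/√0.7251 = 1.174; Δt_1 = 1.174 × 9.180 = 10.78 h.
Leg 2: γ = 1/√(1 − 0.572²) = 1/√0.6728 = 1.219; Δt_2 = 1.219 × 11.85 = 14.45 h.
Leg 3: γ = 1/√(1 − 0.406²) = 1/√0.8352 = 1.094; Δt_3 = 1.094 × 10.15 = 11.11 h.
Leg 4: γ = 1/√(1 − 0.7465²) = 1/√0.4427 = 1.503; Δt_4 = 1.503 × 14.35 = 21.57 h.
Total: 10.78 + 14.45 + 11.11 + 21.57 h.

Δt = 57.9 h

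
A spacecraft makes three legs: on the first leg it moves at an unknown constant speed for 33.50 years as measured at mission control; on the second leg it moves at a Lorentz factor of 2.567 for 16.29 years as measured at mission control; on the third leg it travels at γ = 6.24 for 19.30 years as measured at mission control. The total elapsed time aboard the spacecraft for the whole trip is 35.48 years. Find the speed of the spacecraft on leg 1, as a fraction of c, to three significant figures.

Leg 1: speed unknown; τ_1 = 33.50/γ_1.
Leg 2: γ = 2.567; τ_2 = 16.29/2.567 = 6.346 years.
Leg 3: γ = 6.24; τ_3 = 19.30/6.240 = 3.093 years.
Total proper time: τ_1 + 6.346 + 3.093 = 35.48, so τ_1 = 35.48 − 9.439 = 26.04 years.
γ_1 = 33.50/26.04 = 1.286; β = √(1 − 1/γ²) = √0.3957.

β = 0.629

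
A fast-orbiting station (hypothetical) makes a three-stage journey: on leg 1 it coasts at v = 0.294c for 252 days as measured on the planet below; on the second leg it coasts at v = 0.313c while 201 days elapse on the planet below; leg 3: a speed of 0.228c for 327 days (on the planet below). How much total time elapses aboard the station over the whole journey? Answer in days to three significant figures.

τ = 750 days

Leg 1: γ = 1/√(1 − 0.294²) = 1/√0.9136 = 1.046; τ_1 = 252/1.046 = 240.9 days.
Leg 2: γ = 1/√(1 − 0.313²) = 1/√0.9020 = 1.053; τ_2 = 201/1.053 = 190.9 days.
Leg 3: γ = 1/√(1 − 0.228²) = 1/√0.9480 = 1.027; τ_3 = 327/1.027 = 318.4 days.
Total: 240.9 + 190.9 + 318.4 days.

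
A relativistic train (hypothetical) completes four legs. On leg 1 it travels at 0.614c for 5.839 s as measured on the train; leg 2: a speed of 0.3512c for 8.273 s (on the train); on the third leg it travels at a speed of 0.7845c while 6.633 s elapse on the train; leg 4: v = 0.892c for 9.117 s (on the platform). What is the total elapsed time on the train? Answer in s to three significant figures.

τ = 24.9 s

Leg 1: 5.839 s is already measured on the train.
Leg 2: 8.273 s is already measured on the train.
Leg 3: 6.633 s is already measured on the train.
Leg 4: γ = 1/√(1 − 0.892²) = 1/√0.2043 = 2.212; τ_4 = 9.117/2.212 = 4.121 s.
Total: 5.839 + 8.273 + 6.633 + 4.121 s.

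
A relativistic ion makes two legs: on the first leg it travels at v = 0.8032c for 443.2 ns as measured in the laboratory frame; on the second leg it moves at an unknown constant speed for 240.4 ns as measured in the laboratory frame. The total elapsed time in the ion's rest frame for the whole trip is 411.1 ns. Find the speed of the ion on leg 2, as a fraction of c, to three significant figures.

Leg 1: γ = 1/√(1 − 0.8032²) = 1/√0.3549 = 1.679; τ_1 = 443.2/1.679 = 264.0 ns.
Leg 2: speed unknown; τ_2 = 240.4/γ_2.
Total proper time: 264.0 + τ_2 = 411.1, so τ_2 = 411.1 − 264.0 = 147.1 ns.
γ_2 = 240.4/147.1 = 1.634; β = √(1 − 1/γ²) = √0.6257.

β = 0.791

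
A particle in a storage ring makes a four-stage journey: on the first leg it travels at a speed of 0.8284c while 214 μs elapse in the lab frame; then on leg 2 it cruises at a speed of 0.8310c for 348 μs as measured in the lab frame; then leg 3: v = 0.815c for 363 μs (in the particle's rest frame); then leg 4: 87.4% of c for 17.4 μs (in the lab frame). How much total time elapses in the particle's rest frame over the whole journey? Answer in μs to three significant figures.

τ = 685 μs

Leg 1: γ = 1/√(1 − 0.8284²) = 1/√0.3138 = 1.785; τ_1 = 214/1.785 = 119.9 μs.
Leg 2: γ = 1/√(1 − 0.8310²) = 1/√0.3094 = 1.798; τ_2 = 348/1.798 = 193.6 μs.
Leg 3: 363 μs is already measured in the particle's rest frame.
Leg 4: β = 0.874; γ = 1/√(1 − 0.874²) = 1/√0.2361 = 2.058; τ_4 = 17.4/2.058 = 8.455 μs.
Total: 119.9 + 193.6 + 363.0 + 8.455 μs.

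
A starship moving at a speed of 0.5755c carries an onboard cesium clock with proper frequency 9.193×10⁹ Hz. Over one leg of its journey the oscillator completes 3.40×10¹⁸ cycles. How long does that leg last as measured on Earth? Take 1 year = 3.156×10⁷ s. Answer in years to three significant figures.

Δt = 14.3 years

γ = 1/√(1 − 0.5755²) = 1/√0.6688 = 1.223
Proper time for N cycles: τ = N/f = 3.40×10¹⁸/(9.193×10⁹) = 3.698×10⁸ s = 11.72 years.
Lab-frame duration Δt = γτ = 1.223 × 11.72 = 14.33 years.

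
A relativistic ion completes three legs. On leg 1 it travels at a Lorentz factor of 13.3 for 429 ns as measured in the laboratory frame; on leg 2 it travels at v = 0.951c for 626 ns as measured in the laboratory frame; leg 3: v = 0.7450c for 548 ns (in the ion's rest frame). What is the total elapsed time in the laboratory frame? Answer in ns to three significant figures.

Leg 1: 429 ns is already measured in the laboratory frame.
Leg 2: 626 ns is already measured in the laboratory frame.
Leg 3: γ = 1/√(1 − 0.7450²) = 1/√0.4450 = 1.499; Δt_3 = 1.499 × 548 = 821.5 ns.
Total: 429.0 + 626.0 + 821.5 ns.

Δt = 1880 ns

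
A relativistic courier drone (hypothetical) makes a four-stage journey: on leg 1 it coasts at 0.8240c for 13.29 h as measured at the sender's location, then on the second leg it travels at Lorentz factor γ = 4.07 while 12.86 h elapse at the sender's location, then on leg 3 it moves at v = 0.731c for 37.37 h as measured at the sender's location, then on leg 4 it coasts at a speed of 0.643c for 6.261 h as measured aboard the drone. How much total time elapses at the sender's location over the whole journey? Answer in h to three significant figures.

Δt = 71.7 h

Leg 1: 13.29 h is already measured at the sender's location.
Leg 2: 12.86 h is already measured at the sender's location.
Leg 3: 37.37 h is already measured at the sender's location.
Leg 4: γ = 1/√(1 − 0.643²) = 1/√0.5866 = 1.306; Δt_4 = 1.306 × 6.261 = 8.175 h.
Total: 13.29 + 12.86 + 37.37 + 8.175 h.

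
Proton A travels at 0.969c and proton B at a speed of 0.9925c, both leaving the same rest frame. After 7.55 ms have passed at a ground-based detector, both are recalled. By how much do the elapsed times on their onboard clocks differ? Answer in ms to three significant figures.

|τ_A − τ_B| = 0.942 ms

A: γ = 1/√(1 − 0.969²) = 1/√0.06104 = 4.048; τ_A = 7.55/4.048 = 1.865 ms.
B: γ = 1/√(1 − 0.9925²) = 1/√0.01494 = 8.180; τ_B = 7.55/8.180 = 0.9229 ms.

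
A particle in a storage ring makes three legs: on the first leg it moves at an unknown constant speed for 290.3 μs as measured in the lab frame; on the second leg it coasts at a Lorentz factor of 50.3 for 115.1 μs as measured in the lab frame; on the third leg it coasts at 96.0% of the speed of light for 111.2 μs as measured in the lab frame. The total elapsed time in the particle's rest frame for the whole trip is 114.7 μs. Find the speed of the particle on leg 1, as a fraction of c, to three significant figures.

Leg 1: speed unknown; τ_1 = 290.3/γ_1.
Leg 2: γ = 50.3; τ_2 = 115.1/50.30 = 2.288 μs.
Leg 3: β = 0.960; γ = 1/√(1 − 0.960²) = 1/√0.07840 = 3.571; τ_3 = 111.2/3.571 = 31.14 μs.
Total proper time: τ_1 + 2.288 + 31.14 = 114.7, so τ_1 = 114.7 − 33.42 = 81.28 μs.
γ_1 = 290.3/81.28 = 3.572; β = √(1 − 1/γ²) = √0.9216.

β = 0.960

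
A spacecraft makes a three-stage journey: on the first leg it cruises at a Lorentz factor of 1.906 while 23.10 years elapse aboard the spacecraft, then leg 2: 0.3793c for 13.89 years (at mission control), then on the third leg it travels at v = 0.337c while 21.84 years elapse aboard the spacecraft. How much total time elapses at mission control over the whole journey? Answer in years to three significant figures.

Leg 1: γ = 1.906; Δt_1 = 1.906 × 23.10 = 44.03 years.
Leg 2: 13.89 years is already measured at mission control.
Leg 3: γ = 1/√(1 − 0.337²) = 1/√0.8864 = 1.062; Δt_3 = 1.062 × 21.84 = 23.20 years.
Total: 44.03 + 13.89 + 23.20 years.

Δt = 81.1 years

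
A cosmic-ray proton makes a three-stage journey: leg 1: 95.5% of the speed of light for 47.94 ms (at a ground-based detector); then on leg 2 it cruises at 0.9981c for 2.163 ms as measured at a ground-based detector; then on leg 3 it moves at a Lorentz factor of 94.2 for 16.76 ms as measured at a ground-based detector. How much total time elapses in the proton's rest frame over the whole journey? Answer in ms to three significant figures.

Leg 1: β = 0.955; γ = 1/√(1 − 0.955²) = 1/√0.08798 = 3.371; τ_1 = 47.94/3.371 = 14.22 ms.
Leg 2: γ = 1/√(1 − 0.9981²) = 1/√0.003796 = 16.23; τ_2 = 2.163/16.23 = 0.1333 ms.
Leg 3: γ = 94.2; τ_3 = 16.76/94.20 = 0.1779 ms.
Total: 14.22 + 0.1333 + 0.1779 ms.

τ = 14.5 ms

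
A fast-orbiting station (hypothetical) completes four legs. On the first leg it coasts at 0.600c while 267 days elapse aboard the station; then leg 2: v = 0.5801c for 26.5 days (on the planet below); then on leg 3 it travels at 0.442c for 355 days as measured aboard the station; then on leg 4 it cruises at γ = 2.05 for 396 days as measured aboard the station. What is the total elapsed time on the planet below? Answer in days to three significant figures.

Leg 1: γ = 1/√(1 − 0.600²) = 5/4 = 1.250; Δt_1 = 1.250 × 267 = 333.8 days.
Leg 2: 26.5 days is already measured on the planet below.
Leg 3: γ = 1/√(1 − 0.442²) = 1/√0.8046 = 1.115; Δt_3 = 1.115 × 355 = 395.8 days.
Leg 4: γ = 2.05; Δt_4 = 2.050 × 396 = 811.8 days.
Total: 333.8 + 26.50 + 395.8 + 811.8 days.

Δt = 1570 days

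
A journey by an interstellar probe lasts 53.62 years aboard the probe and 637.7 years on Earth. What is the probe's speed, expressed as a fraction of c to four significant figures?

β = 0.9965

The proper time is measured aboard the probe (both events occur at the probe's location); Δt is measured on Earth. γ = Δt/τ = 637.7/53.62 = 11.89.
β = √(1 − 1/γ²) = √(1 − 0.007070) = √0.9929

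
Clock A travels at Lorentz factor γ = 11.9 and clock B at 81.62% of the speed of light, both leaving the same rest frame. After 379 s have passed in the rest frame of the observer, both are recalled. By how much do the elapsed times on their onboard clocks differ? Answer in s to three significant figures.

|τ_A − τ_B| = 187 s

A: γ = 11.9; τ_A = 379/11.90 = 31.85 s.
B: β = 0.8162; γ = 1/√(1 − 0.8162²) = 1/√0.3338 = 1.731; τ_B = 379/1.731 = 219.0 s.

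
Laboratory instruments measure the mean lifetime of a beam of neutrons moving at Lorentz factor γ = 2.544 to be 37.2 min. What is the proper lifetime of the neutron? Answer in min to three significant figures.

γ = 2.544
The lab-frame lifetime is the dilated interval; the proper lifetime is τ₀ = Δt/γ = 37.2/2.544 min.

τ₀ = 14.6 min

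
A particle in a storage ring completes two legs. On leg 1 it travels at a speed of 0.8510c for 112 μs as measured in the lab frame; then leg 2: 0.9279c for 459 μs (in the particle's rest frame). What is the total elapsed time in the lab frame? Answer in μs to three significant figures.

Leg 1: 112 μs is already measured in the lab frame.
Leg 2: γ = 1/√(1 − 0.9279²) = 1/√0.1390 = 2.682; Δt_2 = 2.682 × 459 = 1231 μs.
Total: 112.0 + 1231 μs.

Δt = 1340 μs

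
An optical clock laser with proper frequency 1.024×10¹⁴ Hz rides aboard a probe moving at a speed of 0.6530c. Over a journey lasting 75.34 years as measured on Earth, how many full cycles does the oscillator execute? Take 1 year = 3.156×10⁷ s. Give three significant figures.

γ = 1/√(1 − 0.6530²) = 1/√0.5736 = 1.320
The oscillator's own cycle count is N = f × τ where τ is the proper time aboard the probe. τ = Δt/γ = 75.34/1.320 = 57.06 years = 1.801×10⁹ s.
N = 1.024×10¹⁴ × 1.801×10⁹ = 1.844×10²³.

N = 1.84×10²³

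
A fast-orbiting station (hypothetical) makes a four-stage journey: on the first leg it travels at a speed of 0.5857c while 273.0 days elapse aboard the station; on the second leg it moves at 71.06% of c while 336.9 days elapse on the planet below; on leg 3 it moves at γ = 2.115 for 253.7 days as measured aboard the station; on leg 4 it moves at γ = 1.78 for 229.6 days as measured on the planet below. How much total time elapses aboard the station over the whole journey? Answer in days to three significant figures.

τ = 893 days

Leg 1: 273.0 days is already measured aboard the station.
Leg 2: β = 0.7106; γ = 1/√(1 − 0.7106²) = 1/√0.4950 = 1.421; τ_2 = 336.9/1.421 = 237.0 days.
Leg 3: 253.7 days is already measured aboard the station.
Leg 4: γ = 1.78; τ_4 = 229.6/1.780 = 129.0 days.
Total: 273.0 + 237.0 + 253.7 + 129.0 days.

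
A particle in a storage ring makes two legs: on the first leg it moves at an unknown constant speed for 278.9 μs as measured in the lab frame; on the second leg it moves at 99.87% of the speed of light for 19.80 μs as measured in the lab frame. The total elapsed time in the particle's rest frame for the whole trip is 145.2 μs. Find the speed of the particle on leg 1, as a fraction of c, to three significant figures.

β = 0.856

Leg 1: speed unknown; τ_1 = 278.9/γ_1.
Leg 2: β = 0.9987; γ = 1/√(1 − 0.9987²) = 1/√0.002598 = 19.62; τ_2 = 19.80/19.62 = 1.009 μs.
Total proper time: τ_1 + 1.009 = 145.2, so τ_1 = 145.2 − 1.009 = 144.2 μs.
γ_1 = 278.9/144.2 = 1.934; β = √(1 − 1/γ²) = √0.7327.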